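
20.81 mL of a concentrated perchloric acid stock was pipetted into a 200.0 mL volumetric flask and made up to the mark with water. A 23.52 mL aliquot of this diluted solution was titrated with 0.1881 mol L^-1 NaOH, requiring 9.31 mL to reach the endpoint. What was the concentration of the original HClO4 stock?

n(NaOH) = 0.1881 x 0.009310 = 0.001751 mol.
n(HClO4) in the aliquot = 0.001751 mol.
[diluted HClO4] = 0.001751 / 0.02352 = 0.07446 M.
Dilution factor = 200.0/20.81 = 9.611, so [stock] = 0.07446 x 9.611 = 0.716 M.

0.716 M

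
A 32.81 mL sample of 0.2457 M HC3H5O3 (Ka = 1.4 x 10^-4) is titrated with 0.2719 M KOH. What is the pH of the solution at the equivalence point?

n(HC3H5O3) = 0.2457 x 0.03281 = 0.008061 mol; V(KOH) at equivalence = 0.008061/0.2719 = 0.02965 L.
At equivalence all the acid is converted to C3H5O3-; total volume = 0.03281 + 0.02965 = 0.06246 L, so [C3H5O3-] = 0.008061/0.06246 = 0.1291 M.
Kb = Kw/Ka = 1.0e-14 / 1.4 x 10^-4 = 7.14e-11.
[OH^-] = sqrt(Kb x [C3H5O3-]) = sqrt(7.14e-11 x 0.1291) = 3.04e-6 M.
pOH = 5.52, so pH = 14.00 - 5.52 = 8.48.

8.48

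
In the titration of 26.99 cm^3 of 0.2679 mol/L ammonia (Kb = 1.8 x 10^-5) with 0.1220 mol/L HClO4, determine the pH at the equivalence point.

n(NH3) = 0.2679 x 0.02699 = 0.007231 mol; V(HClO4) at equivalence = 0.007231/0.1220 = 0.05927 L.
At equivalence the base is fully converted to NH4+; total volume = 0.08626 L, so [NH4+] = 0.007231/0.08626 = 0.08383 M.
Ka(NH4+) = Kw/Kb = 1.0e-14 / 1.8 x 10^-5 = 5.56e-10.
[H^+] = sqrt(Ka x [NH4+]) = sqrt(5.56e-10 x 0.08383) = 6.82e-6 M.
pH = -log(6.82e-6) = 5.17.

5.17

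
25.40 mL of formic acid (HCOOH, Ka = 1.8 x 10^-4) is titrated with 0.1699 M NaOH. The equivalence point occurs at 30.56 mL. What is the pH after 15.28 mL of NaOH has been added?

3.74

15.28 mL is exactly half the equivalence volume (30.56/2), i.e. the half-equivalence point.
There, n(HA) = n(A^-), so pH = pKa = -log(1.8 x 10^-4) = 3.74.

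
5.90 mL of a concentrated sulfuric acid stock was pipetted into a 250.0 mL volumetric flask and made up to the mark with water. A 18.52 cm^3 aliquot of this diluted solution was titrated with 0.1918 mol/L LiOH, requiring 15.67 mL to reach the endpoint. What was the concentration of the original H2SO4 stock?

n(LiOH) = 0.1918 x 0.01567 = 0.003006 mol.
n(H2SO4) in the aliquot = 0.003006 x 1/2 = 0.001503 mol.
[diluted H2SO4] = 0.001503 / 0.01852 = 0.08114 M.
Dilution factor = 250.0/5.900 = 42.37, so [stock] = 0.08114 x 42.37 = 3.44 M.

3.44 M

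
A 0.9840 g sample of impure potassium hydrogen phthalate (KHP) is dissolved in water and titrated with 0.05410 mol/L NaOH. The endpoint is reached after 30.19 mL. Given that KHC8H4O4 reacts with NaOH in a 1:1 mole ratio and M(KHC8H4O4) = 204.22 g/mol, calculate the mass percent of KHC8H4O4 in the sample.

33.9%

n(NaOH) = 0.05410 x 0.03019 = 0.001633 mol.
n(KHC8H4O4) = 0.001633 / 1 = 0.001633 mol.
mass of KHC8H4O4 = 0.001633 x 204.22 = 0.3335 g.
% purity = 0.3335 / 0.9840 x 100 = 33.9%.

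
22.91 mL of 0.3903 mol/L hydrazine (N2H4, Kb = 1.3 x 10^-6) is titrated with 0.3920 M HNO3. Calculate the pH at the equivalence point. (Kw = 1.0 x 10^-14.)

4.41

n(N2H4) = 0.3903 x 0.02291 = 0.008942 mol; V(HNO3) at equivalence = 0.008942/0.3920 = 0.02281 L.
At equivalence the base is fully converted to N2H5+; total volume = 0.04572 L, so [N2H5+] = 0.008942/0.04572 = 0.1956 M.
Ka(N2H5+) = Kw/Kb = 1.0e-14 / 1.3 x 10^-6 = 7.69e-9.
[H^+] = sqrt(Ka x [N2H5+]) = sqrt(7.69e-9 x 0.1956) = 3.88e-5 M.
pH = -log(3.88e-5) = 4.41.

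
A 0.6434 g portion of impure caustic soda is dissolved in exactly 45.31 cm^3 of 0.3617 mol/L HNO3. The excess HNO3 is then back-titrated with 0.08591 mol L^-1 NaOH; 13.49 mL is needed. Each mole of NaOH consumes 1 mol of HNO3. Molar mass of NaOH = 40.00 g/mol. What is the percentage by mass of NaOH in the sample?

Total n(HNO3) added = 0.3617 x 0.04531 = 0.01639 mol.
n(NaOH) used = 0.08591 x 0.01349 = 0.001159 mol, which equals the excess n(HNO3).
So n(HNO3) consumed by the sample = 0.01639 - 0.001159 = 0.01523 mol.
n(NaOH) = 0.01523 / 1 = 0.01523 mol.
mass NaOH = 0.01523 x 40.00 = 0.6092 g, so %NaOH = 0.6092/0.6434 x 100 = 94.7%.

94.7%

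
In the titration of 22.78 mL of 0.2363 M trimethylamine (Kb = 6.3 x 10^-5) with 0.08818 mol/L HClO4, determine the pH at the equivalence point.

5.50

n((CH3)3N) = 0.2363 x 0.02278 = 0.005383 mol; V(HClO4) at equivalence = 0.005383/0.08818 = 0.06104 L.
At equivalence the base is fully converted to (CH3)3NH+; total volume = 0.08382 L, so [(CH3)3NH+] = 0.005383/0.08382 = 0.06422 M.
Ka((CH3)3NH+) = Kw/Kb = 1.0e-14 / 6.3 x 10^-5 = 1.59e-10.
[H^+] = sqrt(Ka x [(CH3)3NH+]) = sqrt(1.59e-10 x 0.06422) = 3.19e-6 M.
pH = -log(3.19e-6) = 5.50.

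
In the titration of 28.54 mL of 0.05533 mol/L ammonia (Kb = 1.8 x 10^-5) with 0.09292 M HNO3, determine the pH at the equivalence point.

n(NH3) = 0.05533 x 0.02854 = 0.001579 mol; V(HNO3) at equivalence = 0.001579/0.09292 = 0.01699 L.
At equivalence the base is fully converted to NH4+; total volume = 0.04553 L, so [NH4+] = 0.001579/0.04553 = 0.03468 M.
Ka(NH4+) = Kw/Kb = 1.0e-14 / 1.8 x 10^-5 = 5.56e-10.
[H^+] = sqrt(Ka x [NH4+]) = sqrt(5.56e-10 x 0.03468) = 4.39e-6 M.
pH = -log(4.39e-6) = 5.36.

5.36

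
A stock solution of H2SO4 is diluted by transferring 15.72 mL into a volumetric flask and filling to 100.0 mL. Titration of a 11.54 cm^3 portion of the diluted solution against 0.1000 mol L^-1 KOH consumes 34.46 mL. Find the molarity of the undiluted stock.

0.950 M

n(KOH) = 0.1000 x 0.03446 = 0.003446 mol.
n(H2SO4) in the aliquot = 0.003446 x 1/2 = 0.001723 mol.
[diluted H2SO4] = 0.001723 / 0.01154 = 0.1493 M.
Dilution factor = 100.0/15.72 = 6.361, so [stock] = 0.1493 x 6.361 = 0.950 M.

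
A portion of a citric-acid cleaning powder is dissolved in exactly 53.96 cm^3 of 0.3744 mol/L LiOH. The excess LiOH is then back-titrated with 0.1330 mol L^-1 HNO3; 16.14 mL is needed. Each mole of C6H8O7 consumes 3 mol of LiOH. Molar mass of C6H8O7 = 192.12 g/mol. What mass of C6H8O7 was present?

1.16 g

Total n(LiOH) added = 0.3744 x 0.05396 = 0.02020 mol.
n(HNO3) used = 0.1330 x 0.01614 = 0.002147 mol, which equals the excess n(LiOH).
So n(LiOH) consumed by the sample = 0.02020 - 0.002147 = 0.01806 mol.
n(C6H8O7) = 0.01806 / 3 = 0.006019 mol.
mass = 0.006019 mol x 192.12 g/mol = 1.16 g.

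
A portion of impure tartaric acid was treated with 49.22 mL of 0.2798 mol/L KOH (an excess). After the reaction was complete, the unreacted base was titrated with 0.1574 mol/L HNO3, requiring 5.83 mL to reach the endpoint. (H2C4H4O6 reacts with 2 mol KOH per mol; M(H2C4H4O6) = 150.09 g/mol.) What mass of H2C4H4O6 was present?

Total n(KOH) added = 0.2798 x 0.04922 = 0.01377 mol.
n(HNO3) used = 0.1574 x 0.005830 = 0.0009176 mol, which equals the excess n(KOH).
So n(KOH) consumed by the sample = 0.01377 - 0.0009176 = 0.01285 mol.
n(H2C4H4O6) = 0.01285 / 2 = 0.006427 mol.
mass = 0.006427 mol x 150.09 g/mol = 0.965 g.

0.965 g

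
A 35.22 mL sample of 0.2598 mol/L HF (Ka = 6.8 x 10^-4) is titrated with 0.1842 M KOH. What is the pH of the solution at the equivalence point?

n(HF) = 0.2598 x 0.03522 = 0.009150 mol; V(KOH) at equivalence = 0.009150/0.1842 = 0.04968 L.
At equivalence all the acid is converted to F-; total volume = 0.03522 + 0.04968 = 0.08490 L, so [F-] = 0.009150/0.08490 = 0.1078 M.
Kb = Kw/Ka = 1.0e-14 / 6.8 x 10^-4 = 1.47e-11.
[OH^-] = sqrt(Kb x [F-]) = sqrt(1.47e-11 x 0.1078) = 1.26e-6 M.
pOH = 5.90, so pH = 14.00 - 5.90 = 8.10.

8.10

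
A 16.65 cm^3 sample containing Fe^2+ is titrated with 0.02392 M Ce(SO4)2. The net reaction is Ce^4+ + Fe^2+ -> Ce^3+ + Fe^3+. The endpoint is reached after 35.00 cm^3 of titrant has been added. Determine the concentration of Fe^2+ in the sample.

n(Ce(SO4)2) = 0.02392 x 0.03500 = 0.0008372 mol.
From the balanced equation, 1 mol Ce(SO4)2 reacts with 1 mol Fe^2+, so n(Fe^2+) = 0.0008372 x 1/1 = 0.0008372 mol.
[Fe^2+] = 0.0008372 / 0.01665 L = 0.0503 M.

0.0503 M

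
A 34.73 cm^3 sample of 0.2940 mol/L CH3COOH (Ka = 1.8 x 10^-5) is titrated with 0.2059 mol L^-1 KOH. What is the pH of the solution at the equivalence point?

8.91

n(CH3COOH) = 0.2940 x 0.03473 = 0.01021 mol; V(KOH) at equivalence = 0.01021/0.2059 = 0.04959 L.
At equivalence all the acid is converted to CH3COO-; total volume = 0.03473 + 0.04959 = 0.08432 L, so [CH3COO-] = 0.01021/0.08432 = 0.1211 M.
Kb = Kw/Ka = 1.0e-14 / 1.8 x 10^-5 = 5.56e-10.
[OH^-] = sqrt(Kb x [CH3COO-]) = sqrt(5.56e-10 x 0.1211) = 8.20e-6 M.
pOH = 5.09, so pH = 14.00 - 5.09 = 8.91.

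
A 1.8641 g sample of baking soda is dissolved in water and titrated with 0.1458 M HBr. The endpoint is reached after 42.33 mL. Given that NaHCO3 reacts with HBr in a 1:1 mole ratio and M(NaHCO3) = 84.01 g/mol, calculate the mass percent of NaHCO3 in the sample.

27.8%

n(HBr) = 0.1458 x 0.04233 = 0.006172 mol.
n(NaHCO3) = 0.006172 / 1 = 0.006172 mol.
mass of NaHCO3 = 0.006172 x 84.01 = 0.5185 g.
% purity = 0.5185 / 1.8641 x 100 = 27.8%.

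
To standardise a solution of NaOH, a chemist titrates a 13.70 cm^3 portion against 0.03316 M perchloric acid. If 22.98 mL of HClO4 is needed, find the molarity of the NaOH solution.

n(HClO4) delivered = 0.03316 x 0.02298 = 0.0007620 mol.
For a 1:1 reaction, n(NaOH) = 0.0007620 mol.
[NaOH] = 0.0007620 mol / 0.01370 L = 0.0556 M.

0.0556 M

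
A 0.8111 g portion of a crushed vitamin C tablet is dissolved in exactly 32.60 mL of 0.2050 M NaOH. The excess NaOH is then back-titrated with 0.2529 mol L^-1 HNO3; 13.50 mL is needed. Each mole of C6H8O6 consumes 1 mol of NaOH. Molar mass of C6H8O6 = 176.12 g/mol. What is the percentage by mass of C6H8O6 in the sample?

71.0%

Total n(NaOH) added = 0.2050 x 0.03260 = 0.006683 mol.
n(HNO3) used = 0.2529 x 0.01350 = 0.003414 mol, which equals the excess n(NaOH).
So n(NaOH) consumed by the sample = 0.006683 - 0.003414 = 0.003269 mol.
n(C6H8O6) = 0.003269 / 1 = 0.003269 mol.
mass C6H8O6 = 0.003269 x 176.12 = 0.5757 g, so %C6H8O6 = 0.5757/0.8111 x 100 = 71.0%.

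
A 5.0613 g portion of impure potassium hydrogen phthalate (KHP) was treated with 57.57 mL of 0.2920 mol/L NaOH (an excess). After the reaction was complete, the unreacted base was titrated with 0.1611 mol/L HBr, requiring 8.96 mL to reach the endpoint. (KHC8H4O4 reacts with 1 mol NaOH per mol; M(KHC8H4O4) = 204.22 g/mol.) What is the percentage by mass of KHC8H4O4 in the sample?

62.0%

Total n(NaOH) added = 0.2920 x 0.05757 = 0.01681 mol.
n(HBr) used = 0.1611 x 0.008960 = 0.001443 mol, which equals the excess n(NaOH).
So n(NaOH) consumed by the sample = 0.01681 - 0.001443 = 0.01537 mol.
n(KHC8H4O4) = 0.01537 / 1 = 0.01537 mol.
mass KHC8H4O4 = 0.01537 x 204.22 = 3.138 g, so %KHC8H4O4 = 3.138/5.0613 x 100 = 62.0%.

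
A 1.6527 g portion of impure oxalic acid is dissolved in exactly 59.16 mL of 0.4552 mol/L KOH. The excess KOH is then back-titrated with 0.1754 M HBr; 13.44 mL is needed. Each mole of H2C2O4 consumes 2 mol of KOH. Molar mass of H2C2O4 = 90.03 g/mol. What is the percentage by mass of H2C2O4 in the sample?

Total n(KOH) added = 0.4552 x 0.05916 = 0.02693 mol.
n(HBr) used = 0.1754 x 0.01344 = 0.002357 mol, which equals the excess n(KOH).
So n(KOH) consumed by the sample = 0.02693 - 0.002357 = 0.02457 mol.
n(H2C2O4) = 0.02457 / 2 = 0.01229 mol.
mass H2C2O4 = 0.01229 x 90.03 = 1.106 g, so %H2C2O4 = 1.106/1.6527 x 100 = 66.9%.

66.9%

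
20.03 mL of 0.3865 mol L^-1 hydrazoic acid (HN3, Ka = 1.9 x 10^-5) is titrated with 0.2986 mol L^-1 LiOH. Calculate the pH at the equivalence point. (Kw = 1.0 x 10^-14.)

8.97

n(HN3) = 0.3865 x 0.02003 = 0.007742 mol; V(LiOH) at equivalence = 0.007742/0.2986 = 0.02593 L.
At equivalence all the acid is converted to N3-; total volume = 0.02003 + 0.02593 = 0.04596 L, so [N3-] = 0.007742/0.04596 = 0.1685 M.
Kb = Kw/Ka = 1.0e-14 / 1.9 x 10^-5 = 5.26e-10.
[OH^-] = sqrt(Kb x [N3-]) = sqrt(5.26e-10 x 0.1685) = 9.42e-6 M.
pOH = 5.03, so pH = 14.00 - 5.03 = 8.97.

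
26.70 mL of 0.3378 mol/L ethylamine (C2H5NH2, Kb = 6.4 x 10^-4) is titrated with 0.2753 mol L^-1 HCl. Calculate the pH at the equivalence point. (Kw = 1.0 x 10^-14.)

5.81

n(C2H5NH2) = 0.3378 x 0.02670 = 0.009019 mol; V(HCl) at equivalence = 0.009019/0.2753 = 0.03276 L.
At equivalence the base is fully converted to C2H5NH3+; total volume = 0.05946 L, so [C2H5NH3+] = 0.009019/0.05946 = 0.1517 M.
Ka(C2H5NH3+) = Kw/Kb = 1.0e-14 / 6.4 x 10^-4 = 1.56e-11.
[H^+] = sqrt(Ka x [C2H5NH3+]) = sqrt(1.56e-11 x 0.1517) = 1.54e-6 M.
pH = -log(1.54e-6) = 5.81.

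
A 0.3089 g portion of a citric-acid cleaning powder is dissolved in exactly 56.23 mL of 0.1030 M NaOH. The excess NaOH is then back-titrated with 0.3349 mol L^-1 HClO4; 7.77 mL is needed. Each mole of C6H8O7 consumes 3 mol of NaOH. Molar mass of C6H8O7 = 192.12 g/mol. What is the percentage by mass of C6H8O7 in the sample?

Total n(NaOH) added = 0.1030 x 0.05623 = 0.005792 mol.
n(HClO4) used = 0.3349 x 0.007770 = 0.002602 mol, which equals the excess n(NaOH).
So n(NaOH) consumed by the sample = 0.005792 - 0.002602 = 0.003190 mol.
n(C6H8O7) = 0.003190 / 3 = 0.001063 mol.
mass C6H8O7 = 0.001063 x 192.12 = 0.2043 g, so %C6H8O7 = 0.2043/0.3089 x 100 = 66.1%.

66.1%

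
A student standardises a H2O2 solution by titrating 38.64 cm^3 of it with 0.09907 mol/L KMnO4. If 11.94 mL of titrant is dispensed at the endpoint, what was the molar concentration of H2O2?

0.0765 M

n(KMnO4) = 0.09907 x 0.01194 = 0.001183 mol.
From the balanced equation, 2 mol KMnO4 reacts with 5 mol H2O2, so n(H2O2) = 0.001183 x 5/2 = 0.002957 mol.
[H2O2] = 0.002957 / 0.03864 L = 0.0765 M.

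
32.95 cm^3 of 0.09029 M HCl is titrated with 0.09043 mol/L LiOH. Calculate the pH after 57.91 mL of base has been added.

12.40

n(acid) = 0.09029 x 0.03295 = 0.002975 mol; n(LiOH) added = 0.09043 x 0.05791 = 0.005237 mol.
Base is in excess by 0.005237 - 0.002975 = 0.002262 mol in a total volume of 0.09086 L.
[OH^-] = 0.002262/0.09086 = 0.02489 M, so pOH = 1.60 and pH = 14.00 - 1.60 = 12.40.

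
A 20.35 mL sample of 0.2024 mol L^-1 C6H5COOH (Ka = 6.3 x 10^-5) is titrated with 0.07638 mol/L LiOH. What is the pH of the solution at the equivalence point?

8.47

n(C6H5COOH) = 0.2024 x 0.02035 = 0.004119 mol; V(LiOH) at equivalence = 0.004119/0.07638 = 0.05393 L.
At equivalence all the acid is converted to C6H5COO-; total volume = 0.02035 + 0.05393 = 0.07428 L, so [C6H5COO-] = 0.004119/0.07428 = 0.05545 M.
Kb = Kw/Ka = 1.0e-14 / 6.3 x 10^-5 = 1.59e-10.
[OH^-] = sqrt(Kb x [C6H5COO-]) = sqrt(1.59e-10 x 0.05545) = 2.97e-6 M.
pOH = 5.53, so pH = 14.00 - 5.53 = 8.47.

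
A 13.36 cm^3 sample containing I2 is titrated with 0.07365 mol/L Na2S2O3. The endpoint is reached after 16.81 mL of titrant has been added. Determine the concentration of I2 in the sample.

n(Na2S2O3) = 0.07365 x 0.01681 = 0.001238 mol.
From the balanced equation, 2 mol Na2S2O3 reacts with 1 mol I2, so n(I2) = 0.001238 x 1/2 = 0.0006190 mol.
[I2] = 0.0006190 / 0.01336 L = 0.0463 M.

0.0463 M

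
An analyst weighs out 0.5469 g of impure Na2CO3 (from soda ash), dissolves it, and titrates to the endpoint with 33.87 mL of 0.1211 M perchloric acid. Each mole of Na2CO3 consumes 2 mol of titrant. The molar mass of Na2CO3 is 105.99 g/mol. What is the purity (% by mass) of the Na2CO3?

n(HClO4) = 0.1211 x 0.03387 = 0.004102 mol.
n(Na2CO3) = 0.004102 / 2 = 0.002051 mol.
mass of Na2CO3 = 0.002051 x 105.99 = 0.2174 g.
% purity = 0.2174 / 0.5469 x 100 = 39.7%.

39.7%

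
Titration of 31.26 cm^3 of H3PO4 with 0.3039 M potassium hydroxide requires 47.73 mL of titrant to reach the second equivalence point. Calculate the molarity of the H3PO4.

0.232 M

n(KOH) = 0.3039 x 0.04773 = 0.01451 mol.
At the second equivalence point, 2 mol OH^- react per mol H3PO4, so n(H3PO4) = 0.01451 / 2 = 0.007253 mol.
[H3PO4] = 0.007253 / 0.03126 L = 0.232 M.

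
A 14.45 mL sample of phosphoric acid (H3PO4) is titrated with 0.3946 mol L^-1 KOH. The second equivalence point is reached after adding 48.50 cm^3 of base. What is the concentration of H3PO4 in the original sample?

n(KOH) = 0.3946 x 0.04850 = 0.01914 mol.
At the second equivalence point, 2 mol OH^- react per mol H3PO4, so n(H3PO4) = 0.01914 / 2 = 0.009569 mol.
[H3PO4] = 0.009569 / 0.01445 L = 0.662 M.

0.662 M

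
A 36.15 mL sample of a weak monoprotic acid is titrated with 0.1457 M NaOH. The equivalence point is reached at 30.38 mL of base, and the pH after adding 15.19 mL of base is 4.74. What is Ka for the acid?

1.8 x 10^-5

15.19 mL is half of the equivalence volume, so this is the half-equivalence point where [HA] = [A^-].
At half-equivalence pH = pKa, so pKa = 4.74.
Ka = 10^(-4.74) = 1.8 x 10^-5.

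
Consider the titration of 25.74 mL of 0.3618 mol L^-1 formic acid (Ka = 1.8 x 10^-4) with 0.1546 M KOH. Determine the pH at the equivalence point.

8.39

n(HCOOH) = 0.3618 x 0.02574 = 0.009313 mol; V(KOH) at equivalence = 0.009313/0.1546 = 0.06024 L.
At equivalence all the acid is converted to HCOO-; total volume = 0.02574 + 0.06024 = 0.08598 L, so [HCOO-] = 0.009313/0.08598 = 0.1083 M.
Kb = Kw/Ka = 1.0e-14 / 1.8 x 10^-4 = 5.56e-11.
[OH^-] = sqrt(Kb x [HCOO-]) = sqrt(5.56e-11 x 0.1083) = 2.45e-6 M.
pOH = 5.61, so pH = 14.00 - 5.61 = 8.39.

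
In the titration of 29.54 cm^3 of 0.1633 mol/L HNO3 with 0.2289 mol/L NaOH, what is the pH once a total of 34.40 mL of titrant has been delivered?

12.68

n(acid) = 0.1633 x 0.02954 = 0.004824 mol; n(NaOH) added = 0.2289 x 0.03440 = 0.007874 mol.
Base is in excess by 0.007874 - 0.004824 = 0.003050 mol in a total volume of 0.06394 L.
[OH^-] = 0.003050/0.06394 = 0.04771 M, so pOH = 1.32 and pH = 14.00 - 1.32 = 12.68.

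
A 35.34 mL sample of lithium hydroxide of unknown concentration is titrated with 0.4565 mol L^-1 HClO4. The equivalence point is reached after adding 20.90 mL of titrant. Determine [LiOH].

0.270 M

n(HClO4) delivered = 0.4565 x 0.02090 = 0.009541 mol.
For a 1:1 reaction, n(LiOH) = 0.009541 mol.
[LiOH] = 0.009541 mol / 0.03534 L = 0.270 M.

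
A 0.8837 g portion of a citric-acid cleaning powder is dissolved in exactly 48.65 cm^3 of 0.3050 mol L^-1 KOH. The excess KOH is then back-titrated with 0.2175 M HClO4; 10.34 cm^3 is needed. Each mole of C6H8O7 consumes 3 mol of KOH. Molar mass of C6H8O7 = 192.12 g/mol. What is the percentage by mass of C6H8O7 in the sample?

91.2%

Total n(KOH) added = 0.3050 x 0.04865 = 0.01484 mol.
n(HClO4) used = 0.2175 x 0.01034 = 0.002249 mol, which equals the excess n(KOH).
So n(KOH) consumed by the sample = 0.01484 - 0.002249 = 0.01259 mol.
n(C6H8O7) = 0.01259 / 3 = 0.004196 mol.
mass C6H8O7 = 0.004196 x 192.12 = 0.8062 g, so %C6H8O7 = 0.8062/0.8837 x 100 = 91.2%.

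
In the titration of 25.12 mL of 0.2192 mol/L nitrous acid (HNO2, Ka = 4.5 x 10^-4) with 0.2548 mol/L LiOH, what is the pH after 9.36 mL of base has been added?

3.23

Initial n(HNO2) = 0.2192 x 0.02512 = 0.005506 mol.
n(LiOH) added = 0.2548 x 0.009360 = 0.002385 mol, converting that many moles of HNO2 to NO2-.
Remaining n(HNO2) = 0.003121 mol; n(NO2-) = 0.002385 mol.
By Henderson-Hasselbalch, pH = pKa + log([A^-]/[HA]) = 3.35 + log(0.002385/0.003121) = 3.35 + (-0.12) = 3.23.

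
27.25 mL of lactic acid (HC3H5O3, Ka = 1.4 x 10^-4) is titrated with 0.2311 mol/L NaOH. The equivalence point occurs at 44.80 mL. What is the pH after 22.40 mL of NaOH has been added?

3.85

22.40 mL is exactly half the equivalence volume (44.80/2), i.e. the half-equivalence point.
There, n(HA) = n(A^-), so pH = pKa = -log(1.4 x 10^-4) = 3.85.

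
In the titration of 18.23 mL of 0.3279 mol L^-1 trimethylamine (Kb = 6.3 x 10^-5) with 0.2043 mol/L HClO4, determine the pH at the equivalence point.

5.35

n((CH3)3N) = 0.3279 x 0.01823 = 0.005978 mol; V(HClO4) at equivalence = 0.005978/0.2043 = 0.02926 L.
At equivalence the base is fully converted to (CH3)3NH+; total volume = 0.04749 L, so [(CH3)3NH+] = 0.005978/0.04749 = 0.1259 M.
Ka((CH3)3NH+) = Kw/Kb = 1.0e-14 / 6.3 x 10^-5 = 1.59e-10.
[H^+] = sqrt(Ka x [(CH3)3NH+]) = sqrt(1.59e-10 x 0.1259) = 4.47e-6 M.
pH = -log(4.47e-6) = 5.35.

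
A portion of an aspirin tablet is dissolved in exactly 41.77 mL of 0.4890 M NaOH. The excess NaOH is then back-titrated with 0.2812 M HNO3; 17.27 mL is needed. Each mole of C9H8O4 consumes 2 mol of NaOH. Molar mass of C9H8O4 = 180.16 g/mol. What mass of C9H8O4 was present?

1.40 g

Total n(NaOH) added = 0.4890 x 0.04177 = 0.02043 mol.
n(HNO3) used = 0.2812 x 0.01727 = 0.004856 mol, which equals the excess n(NaOH).
So n(NaOH) consumed by the sample = 0.02043 - 0.004856 = 0.01557 mol.
n(C9H8O4) = 0.01557 / 2 = 0.007785 mol.
mass = 0.007785 mol x 180.16 g/mol = 1.40 g.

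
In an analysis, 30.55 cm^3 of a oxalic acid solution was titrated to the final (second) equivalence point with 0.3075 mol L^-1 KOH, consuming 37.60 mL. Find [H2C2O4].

0.189 M

n(KOH) = 0.3075 x 0.03760 = 0.01156 mol.
At the final (second) equivalence point, 2 mol OH^- react per mol H2C2O4, so n(H2C2O4) = 0.01156 / 2 = 0.005781 mol.
[H2C2O4] = 0.005781 / 0.03055 L = 0.189 M.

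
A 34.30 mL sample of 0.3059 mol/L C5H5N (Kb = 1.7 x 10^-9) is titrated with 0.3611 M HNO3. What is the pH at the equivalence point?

n(C5H5N) = 0.3059 x 0.03430 = 0.01049 mol; V(HNO3) at equivalence = 0.01049/0.3611 = 0.02906 L.
At equivalence the base is fully converted to C5H5NH+; total volume = 0.06336 L, so [C5H5NH+] = 0.01049/0.06336 = 0.1656 M.
Ka(C5H5NH+) = Kw/Kb = 1.0e-14 / 1.7 x 10^-9 = 5.88e-6.
[H^+] = sqrt(Ka x [C5H5NH+]) = sqrt(5.88e-6 x 0.1656) = 0.000987 M.
pH = -log(0.000987) = 3.01.

3.01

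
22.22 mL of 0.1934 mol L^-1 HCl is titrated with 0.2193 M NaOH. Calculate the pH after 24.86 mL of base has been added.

n(acid) = 0.1934 x 0.02222 = 0.004297 mol; n(NaOH) added = 0.2193 x 0.02486 = 0.005452 mol.
Base is in excess by 0.005452 - 0.004297 = 0.001154 mol in a total volume of 0.04708 L.
[OH^-] = 0.001154/0.04708 = 0.02452 M, so pOH = 1.61 and pH = 14.00 - 1.61 = 12.39.

12.39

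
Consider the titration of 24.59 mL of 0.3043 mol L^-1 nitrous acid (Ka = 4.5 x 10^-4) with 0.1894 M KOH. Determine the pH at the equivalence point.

8.21

n(HNO2) = 0.3043 x 0.02459 = 0.007483 mol; V(KOH) at equivalence = 0.007483/0.1894 = 0.03951 L.
At equivalence all the acid is converted to NO2-; total volume = 0.02459 + 0.03951 = 0.06410 L, so [NO2-] = 0.007483/0.06410 = 0.1167 M.
Kb = Kw/Ka = 1.0e-14 / 4.5 x 10^-4 = 2.22e-11.
[OH^-] = sqrt(Kb x [NO2-]) = sqrt(2.22e-11 x 0.1167) = 1.61e-6 M.
pOH = 5.79, so pH = 14.00 - 5.79 = 8.21.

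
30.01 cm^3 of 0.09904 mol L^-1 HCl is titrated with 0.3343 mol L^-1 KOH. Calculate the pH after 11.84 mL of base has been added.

n(acid) = 0.09904 x 0.03001 = 0.002972 mol; n(KOH) added = 0.3343 x 0.01184 = 0.003958 mol.
Base is in excess by 0.003958 - 0.002972 = 0.0009859 mol in a total volume of 0.04185 L.
[OH^-] = 0.0009859/0.04185 = 0.02356 M, so pOH = 1.63 and pH = 14.00 - 1.63 = 12.37.

12.37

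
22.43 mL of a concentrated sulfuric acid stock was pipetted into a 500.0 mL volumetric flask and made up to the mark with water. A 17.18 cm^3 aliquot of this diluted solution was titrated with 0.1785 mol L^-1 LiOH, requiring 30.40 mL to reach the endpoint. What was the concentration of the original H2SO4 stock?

3.52 M

n(LiOH) = 0.1785 x 0.03040 = 0.005426 mol.
n(H2SO4) in the aliquot = 0.005426 x 1/2 = 0.002713 mol.
[diluted H2SO4] = 0.002713 / 0.01718 = 0.1579 M.
Dilution factor = 500.0/22.43 = 22.29, so [stock] = 0.1579 x 22.29 = 3.52 M.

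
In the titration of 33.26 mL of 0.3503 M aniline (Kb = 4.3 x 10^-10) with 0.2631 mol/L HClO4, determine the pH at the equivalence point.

2.73

n(C6H5NH2) = 0.3503 x 0.03326 = 0.01165 mol; V(HClO4) at equivalence = 0.01165/0.2631 = 0.04428 L.
At equivalence the base is fully converted to C6H5NH3+; total volume = 0.07754 L, so [C6H5NH3+] = 0.01165/0.07754 = 0.1503 M.
Ka(C6H5NH3+) = Kw/Kb = 1.0e-14 / 4.3 x 10^-10 = 2.33e-5.
[H^+] = sqrt(Ka x [C6H5NH3+]) = sqrt(2.33e-5 x 0.1503) = 0.00187 M.
pH = -log(0.00187) = 2.73.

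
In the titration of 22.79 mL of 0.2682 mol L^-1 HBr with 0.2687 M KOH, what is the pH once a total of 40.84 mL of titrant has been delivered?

n(acid) = 0.2682 x 0.02279 = 0.006112 mol; n(KOH) added = 0.2687 x 0.04084 = 0.01097 mol.
Base is in excess by 0.01097 - 0.006112 = 0.004861 mol in a total volume of 0.06363 L.
[OH^-] = 0.004861/0.06363 = 0.07640 M, so pOH = 1.12 and pH = 14.00 - 1.12 = 12.88.

12.88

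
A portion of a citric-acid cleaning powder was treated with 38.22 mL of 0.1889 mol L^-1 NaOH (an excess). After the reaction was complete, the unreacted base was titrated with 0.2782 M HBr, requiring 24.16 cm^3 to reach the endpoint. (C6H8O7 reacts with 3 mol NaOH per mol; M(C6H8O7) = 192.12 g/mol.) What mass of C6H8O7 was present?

Total n(NaOH) added = 0.1889 x 0.03822 = 0.007220 mol.
n(HBr) used = 0.2782 x 0.02416 = 0.006721 mol, which equals the excess n(NaOH).
So n(NaOH) consumed by the sample = 0.007220 - 0.006721 = 0.0004984 mol.
n(C6H8O7) = 0.0004984 / 3 = 0.0001661 mol.
mass = 0.0001661 mol x 192.12 g/mol = 0.0319 g.

0.0319 g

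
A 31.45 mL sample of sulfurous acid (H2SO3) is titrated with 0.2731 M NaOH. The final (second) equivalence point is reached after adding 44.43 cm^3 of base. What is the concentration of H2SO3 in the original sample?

n(NaOH) = 0.2731 x 0.04443 = 0.01213 mol.
At the final (second) equivalence point, 2 mol OH^- react per mol H2SO3, so n(H2SO3) = 0.01213 / 2 = 0.006067 mol.
[H2SO3] = 0.006067 / 0.03145 L = 0.193 M.

0.193 M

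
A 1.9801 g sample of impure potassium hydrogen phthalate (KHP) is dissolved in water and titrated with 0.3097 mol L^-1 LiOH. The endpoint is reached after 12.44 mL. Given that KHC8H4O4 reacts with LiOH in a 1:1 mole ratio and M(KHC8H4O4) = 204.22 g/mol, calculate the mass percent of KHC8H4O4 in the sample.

39.7%

n(LiOH) = 0.3097 x 0.01244 = 0.003853 mol.
n(KHC8H4O4) = 0.003853 / 1 = 0.003853 mol.
mass of KHC8H4O4 = 0.003853 x 204.22 = 0.7868 g.
% purity = 0.7868 / 1.9801 x 100 = 39.7%.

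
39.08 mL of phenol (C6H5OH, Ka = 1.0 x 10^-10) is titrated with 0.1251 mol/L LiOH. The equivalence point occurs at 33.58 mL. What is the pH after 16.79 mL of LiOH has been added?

16.79 mL is exactly half the equivalence volume (33.58/2), i.e. the half-equivalence point.
There, n(HA) = n(A^-), so pH = pKa = -log(1.0 x 10^-10) = 10.00.

10.00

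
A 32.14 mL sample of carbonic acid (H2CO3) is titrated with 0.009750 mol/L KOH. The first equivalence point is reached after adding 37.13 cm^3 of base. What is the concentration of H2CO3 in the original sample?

n(KOH) = 0.009750 x 0.03713 = 0.0003620 mol.
At the first equivalence point, 1 mol OH^- react per mol H2CO3, so n(H2CO3) = 0.0003620 / 1 = 0.0003620 mol.
[H2CO3] = 0.0003620 / 0.03214 L = 0.0113 M.

0.0113 M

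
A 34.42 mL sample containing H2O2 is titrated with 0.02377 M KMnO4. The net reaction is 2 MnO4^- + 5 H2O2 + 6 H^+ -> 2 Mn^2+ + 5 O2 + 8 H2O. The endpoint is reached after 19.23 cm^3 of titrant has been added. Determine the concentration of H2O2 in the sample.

n(KMnO4) = 0.02377 x 0.01923 = 0.0004571 mol.
From the balanced equation, 2 mol KMnO4 reacts with 5 mol H2O2, so n(H2O2) = 0.0004571 x 5/2 = 0.001143 mol.
[H2O2] = 0.001143 / 0.03442 L = 0.0332 M.

0.0332 M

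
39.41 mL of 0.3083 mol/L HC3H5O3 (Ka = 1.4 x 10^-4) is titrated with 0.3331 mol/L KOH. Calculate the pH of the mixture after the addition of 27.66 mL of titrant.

4.35

Initial n(HC3H5O3) = 0.3083 x 0.03941 = 0.01215 mol.
n(KOH) added = 0.3331 x 0.02766 = 0.009214 mol, converting that many moles of HC3H5O3 to C3H5O3-.
Remaining n(HC3H5O3) = 0.002937 mol; n(C3H5O3-) = 0.009214 mol.
By Henderson-Hasselbalch, pH = pKa + log([A^-]/[HA]) = 3.85 + log(0.009214/0.002937) = 3.85 + (+0.50) = 4.35.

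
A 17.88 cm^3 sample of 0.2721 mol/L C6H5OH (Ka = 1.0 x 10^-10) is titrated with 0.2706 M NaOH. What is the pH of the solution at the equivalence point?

11.57

n(C6H5OH) = 0.2721 x 0.01788 = 0.004865 mol; V(NaOH) at equivalence = 0.004865/0.2706 = 0.01798 L.
At equivalence all the acid is converted to C6H5O-; total volume = 0.01788 + 0.01798 = 0.03586 L, so [C6H5O-] = 0.004865/0.03586 = 0.1357 M.
Kb = Kw/Ka = 1.0e-14 / 1.0 x 10^-10 = 0.000100.
[OH^-] = sqrt(Kb x [C6H5O-]) = sqrt(0.000100 x 0.1357) = 0.00368 M.
pOH = 2.43, so pH = 14.00 - 2.43 = 11.57.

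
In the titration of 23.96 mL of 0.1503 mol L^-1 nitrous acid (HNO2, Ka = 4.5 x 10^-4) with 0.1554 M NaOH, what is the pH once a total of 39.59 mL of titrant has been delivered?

12.60

n(acid) = 0.1503 x 0.02396 = 0.003601 mol; n(NaOH) added = 0.1554 x 0.03959 = 0.006152 mol.
Base is in excess by 0.006152 - 0.003601 = 0.002551 mol in a total volume of 0.06355 L.
[OH^-] = 0.002551/0.06355 = 0.04014 M, so pOH = 1.40 and pH = 14.00 - 1.40 = 12.60.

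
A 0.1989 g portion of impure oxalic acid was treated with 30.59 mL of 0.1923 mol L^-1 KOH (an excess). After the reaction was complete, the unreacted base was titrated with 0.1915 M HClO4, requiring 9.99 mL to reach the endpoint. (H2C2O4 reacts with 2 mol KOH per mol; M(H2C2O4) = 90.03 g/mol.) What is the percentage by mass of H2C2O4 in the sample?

89.8%

Total n(KOH) added = 0.1923 x 0.03059 = 0.005882 mol.
n(HClO4) used = 0.1915 x 0.009990 = 0.001913 mol, which equals the excess n(KOH).
So n(KOH) consumed by the sample = 0.005882 - 0.001913 = 0.003969 mol.
n(H2C2O4) = 0.003969 / 2 = 0.001985 mol.
mass H2C2O4 = 0.001985 x 90.03 = 0.1787 g, so %H2C2O4 = 0.1787/0.1989 x 100 = 89.8%.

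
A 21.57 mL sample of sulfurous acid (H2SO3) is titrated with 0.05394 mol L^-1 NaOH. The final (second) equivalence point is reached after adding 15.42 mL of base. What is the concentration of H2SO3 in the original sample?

n(NaOH) = 0.05394 x 0.01542 = 0.0008318 mol.
At the final (second) equivalence point, 2 mol OH^- react per mol H2SO3, so n(H2SO3) = 0.0008318 / 2 = 0.0004159 mol.
[H2SO3] = 0.0004159 / 0.02157 L = 0.0193 M.

0.0193 M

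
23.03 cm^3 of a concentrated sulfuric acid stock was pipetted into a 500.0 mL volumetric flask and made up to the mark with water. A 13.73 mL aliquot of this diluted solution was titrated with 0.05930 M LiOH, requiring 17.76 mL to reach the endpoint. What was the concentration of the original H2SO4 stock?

n(LiOH) = 0.05930 x 0.01776 = 0.001053 mol.
n(H2SO4) in the aliquot = 0.001053 x 1/2 = 0.0005266 mol.
[diluted H2SO4] = 0.0005266 / 0.01373 = 0.03835 M.
Dilution factor = 500.0/23.03 = 21.71, so [stock] = 0.03835 x 21.71 = 0.833 M.

0.833 M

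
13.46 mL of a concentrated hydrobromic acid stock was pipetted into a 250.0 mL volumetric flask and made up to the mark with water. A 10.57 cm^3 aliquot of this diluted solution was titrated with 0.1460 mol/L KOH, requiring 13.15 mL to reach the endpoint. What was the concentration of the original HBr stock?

3.37 M

n(KOH) = 0.1460 x 0.01315 = 0.001920 mol.
n(HBr) in the aliquot = 0.001920 mol.
[diluted HBr] = 0.001920 / 0.01057 = 0.1816 M.
Dilution factor = 250.0/13.46 = 18.57, so [stock] = 0.1816 x 18.57 = 3.37 M.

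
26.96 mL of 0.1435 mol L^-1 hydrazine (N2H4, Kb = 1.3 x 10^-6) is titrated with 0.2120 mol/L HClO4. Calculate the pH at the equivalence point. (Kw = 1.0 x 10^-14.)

n(N2H4) = 0.1435 x 0.02696 = 0.003869 mol; V(HClO4) at equivalence = 0.003869/0.2120 = 0.01825 L.
At equivalence the base is fully converted to N2H5+; total volume = 0.04521 L, so [N2H5+] = 0.003869/0.04521 = 0.08558 M.
Ka(N2H5+) = Kw/Kb = 1.0e-14 / 1.3 x 10^-6 = 7.69e-9.
[H^+] = sqrt(Ka x [N2H5+]) = sqrt(7.69e-9 x 0.08558) = 2.57e-5 M.
pH = -log(2.57e-5) = 4.59.

4.59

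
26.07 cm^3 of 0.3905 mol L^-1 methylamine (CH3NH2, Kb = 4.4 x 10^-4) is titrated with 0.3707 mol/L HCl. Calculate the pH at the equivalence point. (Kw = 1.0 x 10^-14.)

5.68

n(CH3NH2) = 0.3905 x 0.02607 = 0.01018 mol; V(HCl) at equivalence = 0.01018/0.3707 = 0.02746 L.
At equivalence the base is fully converted to CH3NH3+; total volume = 0.05353 L, so [CH3NH3+] = 0.01018/0.05353 = 0.1902 M.
Ka(CH3NH3+) = Kw/Kb = 1.0e-14 / 4.4 x 10^-4 = 2.27e-11.
[H^+] = sqrt(Ka x [CH3NH3+]) = sqrt(2.27e-11 x 0.1902) = 2.08e-6 M.
pH = -log(2.08e-6) = 5.68.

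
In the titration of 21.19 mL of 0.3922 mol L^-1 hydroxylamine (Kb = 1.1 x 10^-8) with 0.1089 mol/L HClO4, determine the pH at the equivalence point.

n(NH2OH) = 0.3922 x 0.02119 = 0.008311 mol; V(HClO4) at equivalence = 0.008311/0.1089 = 0.07632 L.
At equivalence the base is fully converted to NH3OH+; total volume = 0.09751 L, so [NH3OH+] = 0.008311/0.09751 = 0.08523 M.
Ka(NH3OH+) = Kw/Kb = 1.0e-14 / 1.1 x 10^-8 = 9.09e-7.
[H^+] = sqrt(Ka x [NH3OH+]) = sqrt(9.09e-7 x 0.08523) = 0.000278 M.
pH = -log(0.000278) = 3.56.

3.56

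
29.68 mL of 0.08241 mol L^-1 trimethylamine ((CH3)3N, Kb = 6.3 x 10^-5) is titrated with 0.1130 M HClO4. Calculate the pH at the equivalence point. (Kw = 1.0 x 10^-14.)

n((CH3)3N) = 0.08241 x 0.02968 = 0.002446 mol; V(HClO4) at equivalence = 0.002446/0.1130 = 0.02165 L.
At equivalence the base is fully converted to (CH3)3NH+; total volume = 0.05133 L, so [(CH3)3NH+] = 0.002446/0.05133 = 0.04766 M.
Ka((CH3)3NH+) = Kw/Kb = 1.0e-14 / 6.3 x 10^-5 = 1.59e-10.
[H^+] = sqrt(Ka x [(CH3)3NH+]) = sqrt(1.59e-10 x 0.04766) = 2.75e-6 M.
pH = -log(2.75e-6) = 5.56.

5.56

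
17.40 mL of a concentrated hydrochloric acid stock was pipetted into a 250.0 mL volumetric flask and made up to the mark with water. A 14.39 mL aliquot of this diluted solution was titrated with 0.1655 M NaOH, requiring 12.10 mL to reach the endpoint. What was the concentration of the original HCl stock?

2.00 M

n(NaOH) = 0.1655 x 0.01210 = 0.002003 mol.
n(HCl) in the aliquot = 0.002003 mol.
[diluted HCl] = 0.002003 / 0.01439 = 0.1392 M.
Dilution factor = 250.0/17.40 = 14.37, so [stock] = 0.1392 x 14.37 = 2.00 M.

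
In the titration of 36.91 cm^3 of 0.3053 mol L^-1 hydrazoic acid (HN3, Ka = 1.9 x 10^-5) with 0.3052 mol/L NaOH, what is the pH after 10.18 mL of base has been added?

4.30

Initial n(HN3) = 0.3053 x 0.03691 = 0.01127 mol.
n(NaOH) added = 0.3052 x 0.01018 = 0.003107 mol, converting that many moles of HN3 to N3-.
Remaining n(HN3) = 0.008162 mol; n(N3-) = 0.003107 mol.
By Henderson-Hasselbalch, pH = pKa + log([A^-]/[HA]) = 4.72 + log(0.003107/0.008162) = 4.72 + (-0.42) = 4.30.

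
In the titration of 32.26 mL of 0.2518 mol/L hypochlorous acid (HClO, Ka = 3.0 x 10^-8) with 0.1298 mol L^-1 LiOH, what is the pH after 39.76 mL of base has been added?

Initial n(HClO) = 0.2518 x 0.03226 = 0.008123 mol.
n(LiOH) added = 0.1298 x 0.03976 = 0.005161 mol, converting that many moles of HClO to ClO-.
Remaining n(HClO) = 0.002962 mol; n(ClO-) = 0.005161 mol.
By Henderson-Hasselbalch, pH = pKa + log([A^-]/[HA]) = 7.52 + log(0.005161/0.002962) = 7.52 + (+0.24) = 7.76.

7.76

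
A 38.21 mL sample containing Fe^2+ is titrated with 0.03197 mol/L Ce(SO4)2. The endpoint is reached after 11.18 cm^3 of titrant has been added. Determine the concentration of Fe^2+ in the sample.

0.00935 M

n(Ce(SO4)2) = 0.03197 x 0.01118 = 0.0003574 mol.
From the balanced equation, 1 mol Ce(SO4)2 reacts with 1 mol Fe^2+, so n(Fe^2+) = 0.0003574 x 1/1 = 0.0003574 mol.
[Fe^2+] = 0.0003574 / 0.03821 L = 0.00935 M.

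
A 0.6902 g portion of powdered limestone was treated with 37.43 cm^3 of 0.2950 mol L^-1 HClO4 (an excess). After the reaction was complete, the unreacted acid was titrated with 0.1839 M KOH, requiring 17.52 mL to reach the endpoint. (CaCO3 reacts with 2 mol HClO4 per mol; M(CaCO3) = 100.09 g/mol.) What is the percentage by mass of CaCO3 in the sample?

Total n(HClO4) added = 0.2950 x 0.03743 = 0.01104 mol.
n(KOH) used = 0.1839 x 0.01752 = 0.003222 mol, which equals the excess n(HClO4).
So n(HClO4) consumed by the sample = 0.01104 - 0.003222 = 0.007820 mol.
n(CaCO3) = 0.007820 / 2 = 0.003910 mol.
mass CaCO3 = 0.003910 x 100.09 = 0.3913 g, so %CaCO3 = 0.3913/0.6902 x 100 = 56.7%.

56.7%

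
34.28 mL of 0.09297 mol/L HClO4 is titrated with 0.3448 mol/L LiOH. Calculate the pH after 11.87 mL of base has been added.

12.29

n(acid) = 0.09297 x 0.03428 = 0.003187 mol; n(LiOH) added = 0.3448 x 0.01187 = 0.004093 mol.
Base is in excess by 0.004093 - 0.003187 = 0.0009058 mol in a total volume of 0.04615 L.
[OH^-] = 0.0009058/0.04615 = 0.01963 M, so pOH = 1.71 and pH = 14.00 - 1.71 = 12.29.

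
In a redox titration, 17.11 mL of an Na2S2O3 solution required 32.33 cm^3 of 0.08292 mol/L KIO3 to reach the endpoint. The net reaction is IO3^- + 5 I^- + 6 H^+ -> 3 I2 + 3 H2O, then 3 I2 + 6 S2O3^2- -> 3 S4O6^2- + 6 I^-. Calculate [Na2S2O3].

0.940 M

n(KIO3) = 0.08292 x 0.03233 = 0.002681 mol.
From the balanced equation, 1 mol KIO3 reacts with 6 mol Na2S2O3, so n(Na2S2O3) = 0.002681 x 6/1 = 0.01608 mol.
[Na2S2O3] = 0.01608 / 0.01711 L = 0.940 M.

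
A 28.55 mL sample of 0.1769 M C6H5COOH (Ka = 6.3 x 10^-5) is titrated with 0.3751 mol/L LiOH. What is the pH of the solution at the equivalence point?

n(C6H5COOH) = 0.1769 x 0.02855 = 0.005050 mol; V(LiOH) at equivalence = 0.005050/0.3751 = 0.01346 L.
At equivalence all the acid is converted to C6H5COO-; total volume = 0.02855 + 0.01346 = 0.04201 L, so [C6H5COO-] = 0.005050/0.04201 = 0.1202 M.
Kb = Kw/Ka = 1.0e-14 / 6.3 x 10^-5 = 1.59e-10.
[OH^-] = sqrt(Kb x [C6H5COO-]) = sqrt(1.59e-10 x 0.1202) = 4.37e-6 M.
pOH = 5.36, so pH = 14.00 - 5.36 = 8.64.

8.64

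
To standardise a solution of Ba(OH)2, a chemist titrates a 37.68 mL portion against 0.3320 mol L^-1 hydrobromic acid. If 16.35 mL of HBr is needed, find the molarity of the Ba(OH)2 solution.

n(HBr) delivered = 0.3320 x 0.01635 = 0.005428 mol.
The reaction is 1 Ba(OH)2 + 2 HBr, so n(Ba(OH)2) = 0.005428 x 1/2 = 0.002714 mol.
[Ba(OH)2] = 0.002714 mol / 0.03768 L = 0.0720 M.

0.0720 M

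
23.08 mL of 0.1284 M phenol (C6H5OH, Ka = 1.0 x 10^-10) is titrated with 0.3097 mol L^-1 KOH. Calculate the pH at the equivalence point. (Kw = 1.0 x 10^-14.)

11.48

n(C6H5OH) = 0.1284 x 0.02308 = 0.002963 mol; V(KOH) at equivalence = 0.002963/0.3097 = 0.009569 L.
At equivalence all the acid is converted to C6H5O-; total volume = 0.02308 + 0.009569 = 0.03265 L, so [C6H5O-] = 0.002963/0.03265 = 0.09077 M.
Kb = Kw/Ka = 1.0e-14 / 1.0 x 10^-10 = 0.000100.
[OH^-] = sqrt(Kb x [C6H5O-]) = sqrt(0.000100 x 0.09077) = 0.00301 M.
pOH = 2.52, so pH = 14.00 - 2.52 = 11.48.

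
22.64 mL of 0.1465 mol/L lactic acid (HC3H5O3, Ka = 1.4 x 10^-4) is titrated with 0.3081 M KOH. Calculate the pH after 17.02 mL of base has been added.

12.69

n(acid) = 0.1465 x 0.02264 = 0.003317 mol; n(KOH) added = 0.3081 x 0.01702 = 0.005244 mol.
Base is in excess by 0.005244 - 0.003317 = 0.001927 mol in a total volume of 0.03966 L.
[OH^-] = 0.001927/0.03966 = 0.04859 M, so pOH = 1.31 and pH = 14.00 - 1.31 = 12.69.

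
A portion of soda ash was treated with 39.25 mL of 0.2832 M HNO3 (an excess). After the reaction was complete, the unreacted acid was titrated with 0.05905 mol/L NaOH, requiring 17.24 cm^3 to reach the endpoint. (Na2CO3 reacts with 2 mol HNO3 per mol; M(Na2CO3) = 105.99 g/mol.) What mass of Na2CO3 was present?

Total n(HNO3) added = 0.2832 x 0.03925 = 0.01112 mol.
n(NaOH) used = 0.05905 x 0.01724 = 0.001018 mol, which equals the excess n(HNO3).
So n(HNO3) consumed by the sample = 0.01112 - 0.001018 = 0.01010 mol.
n(Na2CO3) = 0.01010 / 2 = 0.005049 mol.
mass = 0.005049 mol x 105.99 g/mol = 0.535 g.

0.535 g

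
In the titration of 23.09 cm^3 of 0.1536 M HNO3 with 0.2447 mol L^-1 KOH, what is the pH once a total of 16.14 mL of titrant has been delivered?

n(acid) = 0.1536 x 0.02309 = 0.003547 mol; n(KOH) added = 0.2447 x 0.01614 = 0.003949 mol.
Base is in excess by 0.003949 - 0.003547 = 0.0004028 mol in a total volume of 0.03923 L.
[OH^-] = 0.0004028/0.03923 = 0.01027 M, so pOH = 1.99 and pH = 14.00 - 1.99 = 12.01.

12.01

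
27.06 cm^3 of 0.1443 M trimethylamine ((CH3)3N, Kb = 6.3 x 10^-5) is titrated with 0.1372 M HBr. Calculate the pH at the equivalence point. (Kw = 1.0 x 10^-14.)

5.48

n((CH3)3N) = 0.1443 x 0.02706 = 0.003905 mol; V(HBr) at equivalence = 0.003905/0.1372 = 0.02846 L.
At equivalence the base is fully converted to (CH3)3NH+; total volume = 0.05552 L, so [(CH3)3NH+] = 0.003905/0.05552 = 0.07033 M.
Ka((CH3)3NH+) = Kw/Kb = 1.0e-14 / 6.3 x 10^-5 = 1.59e-10.
[H^+] = sqrt(Ka x [(CH3)3NH+]) = sqrt(1.59e-10 x 0.07033) = 3.34e-6 M.
pH = -log(3.34e-6) = 5.48.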